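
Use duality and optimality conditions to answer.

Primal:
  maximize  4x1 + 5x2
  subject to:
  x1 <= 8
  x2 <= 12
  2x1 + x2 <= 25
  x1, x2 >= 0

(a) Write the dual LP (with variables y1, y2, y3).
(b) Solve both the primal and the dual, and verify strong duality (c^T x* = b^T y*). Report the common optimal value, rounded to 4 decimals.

The standard primal-dual pair for 'max c^T x s.t. A x <= b, x >= 0' is:
  Dual:  min b^T y  s.t.  A^T y >= c,  y >= 0.

So the dual LP is:
  minimize  8y1 + 12y2 + 25y3
  subject to:
    y1 + 2y3 >= 4
    y2 + y3 >= 5
    y1, y2, y3 >= 0

Solving the primal: x* = (6.5, 12).
  primal value c^T x* = 86.
Solving the dual: y* = (0, 3, 2).
  dual value b^T y* = 86.
Strong duality: c^T x* = b^T y*. Confirmed.

86


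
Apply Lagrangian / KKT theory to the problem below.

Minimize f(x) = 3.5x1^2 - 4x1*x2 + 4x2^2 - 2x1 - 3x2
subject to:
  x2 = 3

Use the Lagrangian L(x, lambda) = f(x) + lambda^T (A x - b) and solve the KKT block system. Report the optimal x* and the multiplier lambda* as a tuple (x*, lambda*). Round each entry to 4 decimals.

Form the Lagrangian:
  L(x, lambda) = (1/2) x^T Q x + c^T x + lambda^T (A x - b)
Stationarity (grad_x L = 0): Q x + c + A^T lambda = 0.
Primal feasibility: A x = b.

This gives the KKT block system:
  [ Q   A^T ] [ x     ]   [-c ]
  [ A    0  ] [ lambda ] = [ b ]

Solving the linear system:
  x*      = (2, 3)
  lambda* = (-13)
  f(x*)   = 13

x* = (2, 3), lambda* = (-13)


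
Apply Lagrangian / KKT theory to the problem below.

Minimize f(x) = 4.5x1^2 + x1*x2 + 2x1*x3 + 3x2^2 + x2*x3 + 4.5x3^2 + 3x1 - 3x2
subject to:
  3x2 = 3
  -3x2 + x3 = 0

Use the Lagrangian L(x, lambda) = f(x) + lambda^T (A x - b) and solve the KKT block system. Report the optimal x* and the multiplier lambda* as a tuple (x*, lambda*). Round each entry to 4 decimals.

Form the Lagrangian:
  L(x, lambda) = (1/2) x^T Q x + c^T x + lambda^T (A x - b)
Stationarity (grad_x L = 0): Q x + c + A^T lambda = 0.
Primal feasibility: A x = b.

This gives the KKT block system:
  [ Q   A^T ] [ x     ]   [-c ]
  [ A    0  ] [ lambda ] = [ b ]

Solving the linear system:
  x*      = (-1.1111, 1, 3)
  lambda* = (-27.4074, -25.7778)
  f(x*)   = 37.9444

x* = (-1.1111, 1, 3), lambda* = (-27.4074, -25.7778)


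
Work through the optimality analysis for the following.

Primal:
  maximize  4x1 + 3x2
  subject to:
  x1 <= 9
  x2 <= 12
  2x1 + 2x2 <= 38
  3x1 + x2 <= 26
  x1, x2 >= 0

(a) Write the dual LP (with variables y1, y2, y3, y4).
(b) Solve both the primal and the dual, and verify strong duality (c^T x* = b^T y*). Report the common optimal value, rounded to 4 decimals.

The standard primal-dual pair for 'max c^T x s.t. A x <= b, x >= 0' is:
  Dual:  min b^T y  s.t.  A^T y >= c,  y >= 0.

So the dual LP is:
  minimize  9y1 + 12y2 + 38y3 + 26y4
  subject to:
    y1 + 2y3 + 3y4 >= 4
    y2 + 2y3 + y4 >= 3
    y1, y2, y3, y4 >= 0

Solving the primal: x* = (4.6667, 12).
  primal value c^T x* = 54.6667.
Solving the dual: y* = (0, 1.6667, 0, 1.3333).
  dual value b^T y* = 54.6667.
Strong duality: c^T x* = b^T y*. Confirmed.

54.6667


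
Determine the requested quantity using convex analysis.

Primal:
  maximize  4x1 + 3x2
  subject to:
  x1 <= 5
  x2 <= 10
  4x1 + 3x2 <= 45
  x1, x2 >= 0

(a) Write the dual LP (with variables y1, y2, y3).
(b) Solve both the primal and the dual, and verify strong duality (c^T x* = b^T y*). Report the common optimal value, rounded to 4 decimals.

The standard primal-dual pair for 'max c^T x s.t. A x <= b, x >= 0' is:
  Dual:  min b^T y  s.t.  A^T y >= c,  y >= 0.

So the dual LP is:
  minimize  5y1 + 10y2 + 45y3
  subject to:
    y1 + 4y3 >= 4
    y2 + 3y3 >= 3
    y1, y2, y3 >= 0

Solving the primal: x* = (3.75, 10).
  primal value c^T x* = 45.
Solving the dual: y* = (0, 0, 1).
  dual value b^T y* = 45.
Strong duality: c^T x* = b^T y*. Confirmed.

45


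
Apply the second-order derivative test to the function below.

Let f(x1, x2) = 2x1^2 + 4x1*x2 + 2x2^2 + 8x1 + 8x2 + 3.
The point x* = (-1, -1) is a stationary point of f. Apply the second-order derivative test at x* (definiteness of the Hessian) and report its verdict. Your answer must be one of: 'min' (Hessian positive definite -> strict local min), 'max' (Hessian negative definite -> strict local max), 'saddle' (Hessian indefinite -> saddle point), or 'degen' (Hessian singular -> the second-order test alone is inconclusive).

Compute the Hessian H = grad^2 f:
  H = [[4, 4], [4, 4]]
Verify stationarity: grad f(x*) = H x* + g = (0, 0).
Eigenvalues of H: 0, 8.
H has a zero eigenvalue (singular; positive semidefinite but not definite), so H is neither positive definite, negative definite, nor indefinite. The second-order test alone is inconclusive -> degen.
(Indeed, f is constant along the null direction of H through x*, so x* is not a strict local extremum.)

degen


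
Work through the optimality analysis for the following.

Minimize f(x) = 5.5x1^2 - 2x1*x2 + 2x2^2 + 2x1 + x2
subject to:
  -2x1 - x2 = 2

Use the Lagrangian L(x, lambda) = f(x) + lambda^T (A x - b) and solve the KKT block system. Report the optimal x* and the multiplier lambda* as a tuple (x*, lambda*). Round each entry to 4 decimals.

Form the Lagrangian:
  L(x, lambda) = (1/2) x^T Q x + c^T x + lambda^T (A x - b)
Stationarity (grad_x L = 0): Q x + c + A^T lambda = 0.
Primal feasibility: A x = b.

This gives the KKT block system:
  [ Q   A^T ] [ x     ]   [-c ]
  [ A    0  ] [ lambda ] = [ b ]

Solving the linear system:
  x*      = (-0.5714, -0.8571)
  lambda* = (-1.2857)
  f(x*)   = 0.2857

x* = (-0.5714, -0.8571), lambda* = (-1.2857)


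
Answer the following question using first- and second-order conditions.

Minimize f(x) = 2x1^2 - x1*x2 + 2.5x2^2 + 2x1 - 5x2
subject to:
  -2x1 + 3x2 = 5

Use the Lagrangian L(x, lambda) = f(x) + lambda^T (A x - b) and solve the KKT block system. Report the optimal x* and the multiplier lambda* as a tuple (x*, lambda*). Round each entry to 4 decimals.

Form the Lagrangian:
  L(x, lambda) = (1/2) x^T Q x + c^T x + lambda^T (A x - b)
Stationarity (grad_x L = 0): Q x + c + A^T lambda = 0.
Primal feasibility: A x = b.

This gives the KKT block system:
  [ Q   A^T ] [ x     ]   [-c ]
  [ A    0  ] [ lambda ] = [ b ]

Solving the linear system:
  x*      = (-0.5227, 1.3182)
  lambda* = (-0.7045)
  f(x*)   = -2.0568

x* = (-0.5227, 1.3182), lambda* = (-0.7045)


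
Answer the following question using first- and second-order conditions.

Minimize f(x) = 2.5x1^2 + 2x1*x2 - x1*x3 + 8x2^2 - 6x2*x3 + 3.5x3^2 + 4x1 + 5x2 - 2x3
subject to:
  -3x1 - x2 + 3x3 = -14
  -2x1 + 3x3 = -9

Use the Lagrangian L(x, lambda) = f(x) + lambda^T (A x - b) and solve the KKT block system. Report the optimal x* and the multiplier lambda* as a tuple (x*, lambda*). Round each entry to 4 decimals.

Form the Lagrangian:
  L(x, lambda) = (1/2) x^T Q x + c^T x + lambda^T (A x - b)
Stationarity (grad_x L = 0): Q x + c + A^T lambda = 0.
Primal feasibility: A x = b.

This gives the KKT block system:
  [ Q   A^T ] [ x     ]   [-c ]
  [ A    0  ] [ lambda ] = [ b ]

Solving the linear system:
  x*      = (4.5311, 0.4689, 0.0207)
  lambda* = (21.4398, -18.3734)
  f(x*)   = 77.612

x* = (4.5311, 0.4689, 0.0207), lambda* = (21.4398, -18.3734)


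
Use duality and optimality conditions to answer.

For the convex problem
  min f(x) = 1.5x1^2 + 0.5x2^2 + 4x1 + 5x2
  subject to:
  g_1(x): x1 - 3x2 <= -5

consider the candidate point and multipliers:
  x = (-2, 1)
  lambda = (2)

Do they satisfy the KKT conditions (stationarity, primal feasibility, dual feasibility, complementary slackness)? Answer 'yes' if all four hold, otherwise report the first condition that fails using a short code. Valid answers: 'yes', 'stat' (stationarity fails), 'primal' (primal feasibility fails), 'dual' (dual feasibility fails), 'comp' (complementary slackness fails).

Gradient of f: grad f(x) = Q x + c = (-2, 6)
Constraint values g_i(x) = a_i^T x - b_i:
  g_1((-2, 1)) = 0
Stationarity residual: grad f(x) + sum_i lambda_i a_i = (0, 0)
  -> stationarity OK
Primal feasibility (all g_i <= 0): OK
Dual feasibility (all lambda_i >= 0): OK
Complementary slackness (lambda_i * g_i(x) = 0 for all i): OK

Verdict: yes, KKT holds.

yes


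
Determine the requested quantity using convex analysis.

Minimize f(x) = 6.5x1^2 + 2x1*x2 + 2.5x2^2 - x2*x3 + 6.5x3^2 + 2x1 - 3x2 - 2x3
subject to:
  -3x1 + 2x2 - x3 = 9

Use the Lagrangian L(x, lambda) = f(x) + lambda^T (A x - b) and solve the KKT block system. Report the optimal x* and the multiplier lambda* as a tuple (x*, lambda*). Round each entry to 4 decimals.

Form the Lagrangian:
  L(x, lambda) = (1/2) x^T Q x + c^T x + lambda^T (A x - b)
Stationarity (grad_x L = 0): Q x + c + A^T lambda = 0.
Primal feasibility: A x = b.

This gives the KKT block system:
  [ Q   A^T ] [ x     ]   [-c ]
  [ A    0  ] [ lambda ] = [ b ]

Solving the linear system:
  x*      = (-1.3395, 2.5324, 0.0833)
  lambda* = (-3.4497)
  f(x*)   = 10.3024

x* = (-1.3395, 2.5324, 0.0833), lambda* = (-3.4497)


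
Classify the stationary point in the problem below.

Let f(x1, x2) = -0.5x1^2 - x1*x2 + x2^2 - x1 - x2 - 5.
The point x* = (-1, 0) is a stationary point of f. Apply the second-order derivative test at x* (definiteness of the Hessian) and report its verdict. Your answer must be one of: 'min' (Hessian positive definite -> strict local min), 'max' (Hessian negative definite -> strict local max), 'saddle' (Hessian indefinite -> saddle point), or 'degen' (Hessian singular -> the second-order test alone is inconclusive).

Compute the Hessian H = grad^2 f:
  H = [[-1, -1], [-1, 2]]
Verify stationarity: grad f(x*) = H x* + g = (0, 0).
Eigenvalues of H: -1.3028, 2.3028.
Eigenvalues have mixed signs, so H is indefinite -> x* is a saddle point.

saddle


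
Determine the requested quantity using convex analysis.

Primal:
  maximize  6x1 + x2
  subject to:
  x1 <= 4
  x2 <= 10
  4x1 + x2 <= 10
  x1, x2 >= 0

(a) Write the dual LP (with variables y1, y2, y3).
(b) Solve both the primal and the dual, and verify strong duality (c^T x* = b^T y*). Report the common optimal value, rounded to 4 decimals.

The standard primal-dual pair for 'max c^T x s.t. A x <= b, x >= 0' is:
  Dual:  min b^T y  s.t.  A^T y >= c,  y >= 0.

So the dual LP is:
  minimize  4y1 + 10y2 + 10y3
  subject to:
    y1 + 4y3 >= 6
    y2 + y3 >= 1
    y1, y2, y3 >= 0

Solving the primal: x* = (2.5, 0).
  primal value c^T x* = 15.
Solving the dual: y* = (0, 0, 1.5).
  dual value b^T y* = 15.
Strong duality: c^T x* = b^T y*. Confirmed.

15


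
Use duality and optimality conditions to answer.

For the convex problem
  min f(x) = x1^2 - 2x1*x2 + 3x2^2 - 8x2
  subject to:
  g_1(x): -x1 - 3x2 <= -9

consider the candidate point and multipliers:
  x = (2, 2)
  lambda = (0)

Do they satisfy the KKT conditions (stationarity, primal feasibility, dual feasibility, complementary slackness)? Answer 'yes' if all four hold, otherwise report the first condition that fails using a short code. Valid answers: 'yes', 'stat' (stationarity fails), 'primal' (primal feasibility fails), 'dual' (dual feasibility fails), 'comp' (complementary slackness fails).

Gradient of f: grad f(x) = Q x + c = (0, 0)
Constraint values g_i(x) = a_i^T x - b_i:
  g_1((2, 2)) = 1
Stationarity residual: grad f(x) + sum_i lambda_i a_i = (0, 0)
  -> stationarity OK
Primal feasibility (all g_i <= 0): FAILS
Dual feasibility (all lambda_i >= 0): OK
Complementary slackness (lambda_i * g_i(x) = 0 for all i): OK

Verdict: the first failing condition is primal_feasibility -> primal.

primal


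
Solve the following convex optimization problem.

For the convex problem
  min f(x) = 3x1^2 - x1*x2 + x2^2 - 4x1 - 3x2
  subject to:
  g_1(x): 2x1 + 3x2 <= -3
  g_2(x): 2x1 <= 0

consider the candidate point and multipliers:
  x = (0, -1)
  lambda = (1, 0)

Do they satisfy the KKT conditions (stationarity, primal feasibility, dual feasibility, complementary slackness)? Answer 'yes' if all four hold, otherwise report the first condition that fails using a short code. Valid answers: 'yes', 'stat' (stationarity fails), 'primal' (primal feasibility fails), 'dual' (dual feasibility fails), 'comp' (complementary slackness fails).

Gradient of f: grad f(x) = Q x + c = (-3, -5)
Constraint values g_i(x) = a_i^T x - b_i:
  g_1((0, -1)) = 0
  g_2((0, -1)) = 0
Stationarity residual: grad f(x) + sum_i lambda_i a_i = (-1, -2)
  -> stationarity FAILS
Primal feasibility (all g_i <= 0): OK
Dual feasibility (all lambda_i >= 0): OK
Complementary slackness (lambda_i * g_i(x) = 0 for all i): OK

Verdict: the first failing condition is stationarity -> stat.

stat


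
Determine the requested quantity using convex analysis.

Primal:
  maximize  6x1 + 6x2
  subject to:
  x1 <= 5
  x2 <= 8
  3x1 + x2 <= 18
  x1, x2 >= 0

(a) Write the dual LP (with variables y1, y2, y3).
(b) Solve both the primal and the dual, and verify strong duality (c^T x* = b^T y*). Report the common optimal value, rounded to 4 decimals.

The standard primal-dual pair for 'max c^T x s.t. A x <= b, x >= 0' is:
  Dual:  min b^T y  s.t.  A^T y >= c,  y >= 0.

So the dual LP is:
  minimize  5y1 + 8y2 + 18y3
  subject to:
    y1 + 3y3 >= 6
    y2 + y3 >= 6
    y1, y2, y3 >= 0

Solving the primal: x* = (3.3333, 8).
  primal value c^T x* = 68.
Solving the dual: y* = (0, 4, 2).
  dual value b^T y* = 68.
Strong duality: c^T x* = b^T y*. Confirmed.

68


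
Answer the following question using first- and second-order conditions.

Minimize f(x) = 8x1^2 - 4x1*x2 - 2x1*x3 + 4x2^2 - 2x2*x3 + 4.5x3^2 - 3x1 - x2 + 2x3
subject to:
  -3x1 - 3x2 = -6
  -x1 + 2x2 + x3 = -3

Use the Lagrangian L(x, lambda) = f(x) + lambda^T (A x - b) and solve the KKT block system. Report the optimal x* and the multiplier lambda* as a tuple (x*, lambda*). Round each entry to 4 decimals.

Form the Lagrangian:
  L(x, lambda) = (1/2) x^T Q x + c^T x + lambda^T (A x - b)
Stationarity (grad_x L = 0): Q x + c + A^T lambda = 0.
Primal feasibility: A x = b.

This gives the KKT block system:
  [ Q   A^T ] [ x     ]   [-c ]
  [ A    0  ] [ lambda ] = [ b ]

Solving the linear system:
  x*      = (1.9558, 0.0442, -1.1327)
  lambda* = (6.0619, 12.1947)
  f(x*)   = 32.3894

x* = (1.9558, 0.0442, -1.1327), lambda* = (6.0619, 12.1947)


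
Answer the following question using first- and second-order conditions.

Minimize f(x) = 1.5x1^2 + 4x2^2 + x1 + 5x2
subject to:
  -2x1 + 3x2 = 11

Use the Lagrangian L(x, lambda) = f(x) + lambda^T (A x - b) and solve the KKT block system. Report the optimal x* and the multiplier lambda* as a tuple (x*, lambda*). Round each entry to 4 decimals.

Form the Lagrangian:
  L(x, lambda) = (1/2) x^T Q x + c^T x + lambda^T (A x - b)
Stationarity (grad_x L = 0): Q x + c + A^T lambda = 0.
Primal feasibility: A x = b.

This gives the KKT block system:
  [ Q   A^T ] [ x     ]   [-c ]
  [ A    0  ] [ lambda ] = [ b ]

Solving the linear system:
  x*      = (-3.6441, 1.2373)
  lambda* = (-4.9661)
  f(x*)   = 28.5847

x* = (-3.6441, 1.2373), lambda* = (-4.9661)


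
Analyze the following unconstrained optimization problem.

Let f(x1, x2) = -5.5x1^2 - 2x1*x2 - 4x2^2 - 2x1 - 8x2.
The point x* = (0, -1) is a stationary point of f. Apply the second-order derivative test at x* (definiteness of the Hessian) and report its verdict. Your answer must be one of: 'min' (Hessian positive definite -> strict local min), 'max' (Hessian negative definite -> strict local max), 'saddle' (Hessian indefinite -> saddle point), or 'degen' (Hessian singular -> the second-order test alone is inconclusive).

Compute the Hessian H = grad^2 f:
  H = [[-11, -2], [-2, -8]]
Verify stationarity: grad f(x*) = H x* + g = (0, 0).
Eigenvalues of H: -12, -7.
Both eigenvalues < 0, so H is negative definite -> x* is a strict local max.

max


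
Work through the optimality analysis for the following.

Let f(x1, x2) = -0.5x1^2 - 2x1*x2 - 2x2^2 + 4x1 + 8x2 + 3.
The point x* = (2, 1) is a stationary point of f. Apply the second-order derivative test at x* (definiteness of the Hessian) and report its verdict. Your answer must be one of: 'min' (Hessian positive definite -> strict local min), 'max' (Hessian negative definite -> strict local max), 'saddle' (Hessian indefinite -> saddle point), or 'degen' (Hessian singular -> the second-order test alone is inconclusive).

Compute the Hessian H = grad^2 f:
  H = [[-1, -2], [-2, -4]]
Verify stationarity: grad f(x*) = H x* + g = (0, 0).
Eigenvalues of H: -5, 0.
H has a zero eigenvalue (singular; negative semidefinite but not definite), so H is neither positive definite, negative definite, nor indefinite. The second-order test alone is inconclusive -> degen.
(Indeed, f is constant along the null direction of H through x*, so x* is not a strict local extremum.)

degen


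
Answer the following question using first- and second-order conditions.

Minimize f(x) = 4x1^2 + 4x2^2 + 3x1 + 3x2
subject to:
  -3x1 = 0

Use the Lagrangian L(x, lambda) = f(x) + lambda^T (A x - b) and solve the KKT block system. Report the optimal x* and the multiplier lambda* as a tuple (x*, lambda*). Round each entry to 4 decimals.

Form the Lagrangian:
  L(x, lambda) = (1/2) x^T Q x + c^T x + lambda^T (A x - b)
Stationarity (grad_x L = 0): Q x + c + A^T lambda = 0.
Primal feasibility: A x = b.

This gives the KKT block system:
  [ Q   A^T ] [ x     ]   [-c ]
  [ A    0  ] [ lambda ] = [ b ]

Solving the linear system:
  x*      = (0, -0.375)
  lambda* = (1)
  f(x*)   = -0.5625

x* = (0, -0.375), lambda* = (1)


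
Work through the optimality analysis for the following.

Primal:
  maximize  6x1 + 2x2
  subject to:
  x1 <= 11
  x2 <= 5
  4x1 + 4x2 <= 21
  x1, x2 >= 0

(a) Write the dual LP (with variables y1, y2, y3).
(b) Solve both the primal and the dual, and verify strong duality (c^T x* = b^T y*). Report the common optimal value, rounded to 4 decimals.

The standard primal-dual pair for 'max c^T x s.t. A x <= b, x >= 0' is:
  Dual:  min b^T y  s.t.  A^T y >= c,  y >= 0.

So the dual LP is:
  minimize  11y1 + 5y2 + 21y3
  subject to:
    y1 + 4y3 >= 6
    y2 + 4y3 >= 2
    y1, y2, y3 >= 0

Solving the primal: x* = (5.25, 0).
  primal value c^T x* = 31.5.
Solving the dual: y* = (0, 0, 1.5).
  dual value b^T y* = 31.5.
Strong duality: c^T x* = b^T y*. Confirmed.

31.5


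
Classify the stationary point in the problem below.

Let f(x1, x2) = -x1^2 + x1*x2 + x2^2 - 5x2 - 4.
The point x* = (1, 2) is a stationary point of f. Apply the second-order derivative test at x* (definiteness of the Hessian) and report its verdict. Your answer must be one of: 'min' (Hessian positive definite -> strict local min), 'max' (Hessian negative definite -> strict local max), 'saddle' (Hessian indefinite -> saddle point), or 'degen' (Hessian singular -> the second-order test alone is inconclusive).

Compute the Hessian H = grad^2 f:
  H = [[-2, 1], [1, 2]]
Verify stationarity: grad f(x*) = H x* + g = (0, 0).
Eigenvalues of H: -2.2361, 2.2361.
Eigenvalues have mixed signs, so H is indefinite -> x* is a saddle point.

saddle


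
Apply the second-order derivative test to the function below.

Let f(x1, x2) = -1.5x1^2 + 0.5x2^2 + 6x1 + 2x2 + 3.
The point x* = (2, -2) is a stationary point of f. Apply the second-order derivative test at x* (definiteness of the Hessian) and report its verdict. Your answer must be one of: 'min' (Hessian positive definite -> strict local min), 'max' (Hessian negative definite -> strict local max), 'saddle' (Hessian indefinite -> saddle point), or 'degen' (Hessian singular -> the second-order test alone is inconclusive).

Compute the Hessian H = grad^2 f:
  H = [[-3, 0], [0, 1]]
Verify stationarity: grad f(x*) = H x* + g = (0, 0).
Eigenvalues of H: -3, 1.
Eigenvalues have mixed signs, so H is indefinite -> x* is a saddle point.

saddle


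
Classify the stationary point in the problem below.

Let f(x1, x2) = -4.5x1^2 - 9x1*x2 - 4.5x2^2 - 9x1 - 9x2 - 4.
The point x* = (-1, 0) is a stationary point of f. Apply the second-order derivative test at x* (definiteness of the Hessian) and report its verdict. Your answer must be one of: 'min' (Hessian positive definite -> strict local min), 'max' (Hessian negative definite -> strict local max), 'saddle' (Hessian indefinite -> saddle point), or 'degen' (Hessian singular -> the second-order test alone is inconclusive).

Compute the Hessian H = grad^2 f:
  H = [[-9, -9], [-9, -9]]
Verify stationarity: grad f(x*) = H x* + g = (0, 0).
Eigenvalues of H: -18, 0.
H has a zero eigenvalue (singular; negative semidefinite but not definite), so H is neither positive definite, negative definite, nor indefinite. The second-order test alone is inconclusive -> degen.
(Indeed, f is constant along the null direction of H through x*, so x* is not a strict local extremum.)

degen


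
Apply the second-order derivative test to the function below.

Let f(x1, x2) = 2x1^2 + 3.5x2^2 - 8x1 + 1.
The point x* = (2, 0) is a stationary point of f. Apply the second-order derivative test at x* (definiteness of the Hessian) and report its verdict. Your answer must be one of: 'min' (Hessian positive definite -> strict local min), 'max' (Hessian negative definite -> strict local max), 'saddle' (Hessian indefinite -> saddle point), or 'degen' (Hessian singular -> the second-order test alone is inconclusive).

Compute the Hessian H = grad^2 f:
  H = [[4, 0], [0, 7]]
Verify stationarity: grad f(x*) = H x* + g = (0, 0).
Eigenvalues of H: 4, 7.
Both eigenvalues > 0, so H is positive definite -> x* is a strict local min.

min


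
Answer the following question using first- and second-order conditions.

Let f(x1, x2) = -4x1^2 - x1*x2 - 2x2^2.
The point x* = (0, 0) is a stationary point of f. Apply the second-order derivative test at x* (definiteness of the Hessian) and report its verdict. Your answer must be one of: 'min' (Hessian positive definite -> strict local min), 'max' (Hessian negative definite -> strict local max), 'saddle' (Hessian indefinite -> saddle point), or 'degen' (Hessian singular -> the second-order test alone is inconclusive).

Compute the Hessian H = grad^2 f:
  H = [[-8, -1], [-1, -4]]
Verify stationarity: grad f(x*) = H x* + g = (0, 0).
Eigenvalues of H: -8.2361, -3.7639.
Both eigenvalues < 0, so H is negative definite -> x* is a strict local max.

max


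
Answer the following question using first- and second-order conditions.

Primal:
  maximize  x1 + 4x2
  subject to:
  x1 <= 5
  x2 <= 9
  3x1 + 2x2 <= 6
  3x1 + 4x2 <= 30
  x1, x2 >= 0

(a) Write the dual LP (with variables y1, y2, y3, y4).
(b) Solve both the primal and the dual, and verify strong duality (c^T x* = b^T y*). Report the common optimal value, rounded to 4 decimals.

The standard primal-dual pair for 'max c^T x s.t. A x <= b, x >= 0' is:
  Dual:  min b^T y  s.t.  A^T y >= c,  y >= 0.

So the dual LP is:
  minimize  5y1 + 9y2 + 6y3 + 30y4
  subject to:
    y1 + 3y3 + 3y4 >= 1
    y2 + 2y3 + 4y4 >= 4
    y1, y2, y3, y4 >= 0

Solving the primal: x* = (0, 3).
  primal value c^T x* = 12.
Solving the dual: y* = (0, 0, 2, 0).
  dual value b^T y* = 12.
Strong duality: c^T x* = b^T y*. Confirmed.

12


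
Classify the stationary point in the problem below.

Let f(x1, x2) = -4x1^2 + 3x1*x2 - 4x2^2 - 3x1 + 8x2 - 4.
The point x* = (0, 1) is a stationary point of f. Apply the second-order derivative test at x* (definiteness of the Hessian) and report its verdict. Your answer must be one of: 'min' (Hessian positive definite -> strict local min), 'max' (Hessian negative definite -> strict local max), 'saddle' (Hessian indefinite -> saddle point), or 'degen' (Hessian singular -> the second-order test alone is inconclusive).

Compute the Hessian H = grad^2 f:
  H = [[-8, 3], [3, -8]]
Verify stationarity: grad f(x*) = H x* + g = (0, 0).
Eigenvalues of H: -11, -5.
Both eigenvalues < 0, so H is negative definite -> x* is a strict local max.

max


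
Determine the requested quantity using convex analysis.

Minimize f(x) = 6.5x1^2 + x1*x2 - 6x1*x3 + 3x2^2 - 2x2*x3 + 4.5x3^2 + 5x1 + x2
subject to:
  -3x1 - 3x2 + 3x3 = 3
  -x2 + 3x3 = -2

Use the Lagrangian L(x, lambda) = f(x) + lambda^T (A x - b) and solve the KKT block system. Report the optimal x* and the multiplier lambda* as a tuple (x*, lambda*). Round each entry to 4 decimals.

Form the Lagrangian:
  L(x, lambda) = (1/2) x^T Q x + c^T x + lambda^T (A x - b)
Stationarity (grad_x L = 0): Q x + c + A^T lambda = 0.
Primal feasibility: A x = b.

This gives the KKT block system:
  [ Q   A^T ] [ x     ]   [-c ]
  [ A    0  ] [ lambda ] = [ b ]

Solving the linear system:
  x*      = (-1.1217, -0.8174, -0.9391)
  lambda* = (-1.5884, 1.6174)
  f(x*)   = 0.787

x* = (-1.1217, -0.8174, -0.9391), lambda* = (-1.5884, 1.6174)


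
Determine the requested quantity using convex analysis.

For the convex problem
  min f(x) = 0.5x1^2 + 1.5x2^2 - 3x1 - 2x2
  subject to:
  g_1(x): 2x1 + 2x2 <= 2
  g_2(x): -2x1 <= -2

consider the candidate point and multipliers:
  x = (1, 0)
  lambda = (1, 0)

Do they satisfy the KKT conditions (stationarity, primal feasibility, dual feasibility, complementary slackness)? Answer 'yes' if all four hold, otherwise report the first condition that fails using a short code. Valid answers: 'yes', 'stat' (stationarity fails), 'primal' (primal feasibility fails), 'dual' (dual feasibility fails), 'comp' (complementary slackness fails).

Gradient of f: grad f(x) = Q x + c = (-2, -2)
Constraint values g_i(x) = a_i^T x - b_i:
  g_1((1, 0)) = 0
  g_2((1, 0)) = 0
Stationarity residual: grad f(x) + sum_i lambda_i a_i = (0, 0)
  -> stationarity OK
Primal feasibility (all g_i <= 0): OK
Dual feasibility (all lambda_i >= 0): OK
Complementary slackness (lambda_i * g_i(x) = 0 for all i): OK

Verdict: yes, KKT holds.

yes


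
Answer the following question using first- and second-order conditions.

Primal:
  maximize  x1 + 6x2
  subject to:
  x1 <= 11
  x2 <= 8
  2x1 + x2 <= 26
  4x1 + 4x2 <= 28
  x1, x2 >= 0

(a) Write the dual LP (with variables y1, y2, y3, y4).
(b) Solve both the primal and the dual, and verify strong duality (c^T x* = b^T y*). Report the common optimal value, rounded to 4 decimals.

The standard primal-dual pair for 'max c^T x s.t. A x <= b, x >= 0' is:
  Dual:  min b^T y  s.t.  A^T y >= c,  y >= 0.

So the dual LP is:
  minimize  11y1 + 8y2 + 26y3 + 28y4
  subject to:
    y1 + 2y3 + 4y4 >= 1
    y2 + y3 + 4y4 >= 6
    y1, y2, y3, y4 >= 0

Solving the primal: x* = (0, 7).
  primal value c^T x* = 42.
Solving the dual: y* = (0, 0, 0, 1.5).
  dual value b^T y* = 42.
Strong duality: c^T x* = b^T y*. Confirmed.

42


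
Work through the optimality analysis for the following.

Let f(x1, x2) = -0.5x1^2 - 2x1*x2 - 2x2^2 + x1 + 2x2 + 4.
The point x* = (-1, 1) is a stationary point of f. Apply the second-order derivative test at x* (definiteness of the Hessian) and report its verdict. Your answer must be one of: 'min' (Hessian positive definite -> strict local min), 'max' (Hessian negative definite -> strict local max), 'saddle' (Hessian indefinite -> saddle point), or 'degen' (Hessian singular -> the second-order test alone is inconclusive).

Compute the Hessian H = grad^2 f:
  H = [[-1, -2], [-2, -4]]
Verify stationarity: grad f(x*) = H x* + g = (0, 0).
Eigenvalues of H: -5, 0.
H has a zero eigenvalue (singular; negative semidefinite but not definite), so H is neither positive definite, negative definite, nor indefinite. The second-order test alone is inconclusive -> degen.
(Indeed, f is constant along the null direction of H through x*, so x* is not a strict local extremum.)

degen


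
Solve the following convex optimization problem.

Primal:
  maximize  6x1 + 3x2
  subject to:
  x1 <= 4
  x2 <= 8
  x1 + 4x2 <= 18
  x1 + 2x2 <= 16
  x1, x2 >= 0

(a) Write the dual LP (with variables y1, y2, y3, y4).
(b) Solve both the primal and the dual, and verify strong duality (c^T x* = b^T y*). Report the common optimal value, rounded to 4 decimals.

The standard primal-dual pair for 'max c^T x s.t. A x <= b, x >= 0' is:
  Dual:  min b^T y  s.t.  A^T y >= c,  y >= 0.

So the dual LP is:
  minimize  4y1 + 8y2 + 18y3 + 16y4
  subject to:
    y1 + y3 + y4 >= 6
    y2 + 4y3 + 2y4 >= 3
    y1, y2, y3, y4 >= 0

Solving the primal: x* = (4, 3.5).
  primal value c^T x* = 34.5.
Solving the dual: y* = (5.25, 0, 0.75, 0).
  dual value b^T y* = 34.5.
Strong duality: c^T x* = b^T y*. Confirmed.

34.5


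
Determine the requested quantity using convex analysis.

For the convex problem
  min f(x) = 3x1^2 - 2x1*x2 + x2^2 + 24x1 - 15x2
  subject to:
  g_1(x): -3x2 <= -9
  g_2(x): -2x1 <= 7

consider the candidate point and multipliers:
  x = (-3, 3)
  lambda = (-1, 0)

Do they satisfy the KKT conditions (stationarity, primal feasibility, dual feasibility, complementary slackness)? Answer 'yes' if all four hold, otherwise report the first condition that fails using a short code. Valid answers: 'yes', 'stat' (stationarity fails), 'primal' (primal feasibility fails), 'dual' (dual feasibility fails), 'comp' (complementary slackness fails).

Gradient of f: grad f(x) = Q x + c = (0, -3)
Constraint values g_i(x) = a_i^T x - b_i:
  g_1((-3, 3)) = 0
  g_2((-3, 3)) = -1
Stationarity residual: grad f(x) + sum_i lambda_i a_i = (0, 0)
  -> stationarity OK
Primal feasibility (all g_i <= 0): OK
Dual feasibility (all lambda_i >= 0): FAILS
Complementary slackness (lambda_i * g_i(x) = 0 for all i): OK

Verdict: the first failing condition is dual_feasibility -> dual.

dual


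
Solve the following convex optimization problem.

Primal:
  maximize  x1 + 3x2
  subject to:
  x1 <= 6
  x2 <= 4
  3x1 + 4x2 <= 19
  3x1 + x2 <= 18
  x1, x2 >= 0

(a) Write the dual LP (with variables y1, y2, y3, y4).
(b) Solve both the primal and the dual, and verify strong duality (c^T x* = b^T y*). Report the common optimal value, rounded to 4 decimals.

The standard primal-dual pair for 'max c^T x s.t. A x <= b, x >= 0' is:
  Dual:  min b^T y  s.t.  A^T y >= c,  y >= 0.

So the dual LP is:
  minimize  6y1 + 4y2 + 19y3 + 18y4
  subject to:
    y1 + 3y3 + 3y4 >= 1
    y2 + 4y3 + y4 >= 3
    y1, y2, y3, y4 >= 0

Solving the primal: x* = (1, 4).
  primal value c^T x* = 13.
Solving the dual: y* = (0, 1.6667, 0.3333, 0).
  dual value b^T y* = 13.
Strong duality: c^T x* = b^T y*. Confirmed.

13


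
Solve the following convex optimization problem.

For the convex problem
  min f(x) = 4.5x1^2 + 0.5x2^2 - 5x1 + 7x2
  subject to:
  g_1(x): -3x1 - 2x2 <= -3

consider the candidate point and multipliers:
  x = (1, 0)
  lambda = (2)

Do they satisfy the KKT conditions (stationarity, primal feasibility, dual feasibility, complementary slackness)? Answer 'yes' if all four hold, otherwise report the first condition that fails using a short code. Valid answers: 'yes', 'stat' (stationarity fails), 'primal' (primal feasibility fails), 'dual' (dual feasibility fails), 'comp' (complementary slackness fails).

Gradient of f: grad f(x) = Q x + c = (4, 7)
Constraint values g_i(x) = a_i^T x - b_i:
  g_1((1, 0)) = 0
Stationarity residual: grad f(x) + sum_i lambda_i a_i = (-2, 3)
  -> stationarity FAILS
Primal feasibility (all g_i <= 0): OK
Dual feasibility (all lambda_i >= 0): OK
Complementary slackness (lambda_i * g_i(x) = 0 for all i): OK

Verdict: the first failing condition is stationarity -> stat.

stat


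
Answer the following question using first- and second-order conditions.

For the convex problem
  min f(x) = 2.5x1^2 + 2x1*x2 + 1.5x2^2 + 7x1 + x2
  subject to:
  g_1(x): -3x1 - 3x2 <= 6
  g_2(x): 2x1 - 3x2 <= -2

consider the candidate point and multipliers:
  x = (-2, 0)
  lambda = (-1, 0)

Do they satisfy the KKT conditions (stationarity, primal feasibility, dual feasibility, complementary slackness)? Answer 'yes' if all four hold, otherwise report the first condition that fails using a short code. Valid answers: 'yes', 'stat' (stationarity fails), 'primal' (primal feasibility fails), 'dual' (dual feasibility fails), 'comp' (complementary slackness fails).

Gradient of f: grad f(x) = Q x + c = (-3, -3)
Constraint values g_i(x) = a_i^T x - b_i:
  g_1((-2, 0)) = 0
  g_2((-2, 0)) = -2
Stationarity residual: grad f(x) + sum_i lambda_i a_i = (0, 0)
  -> stationarity OK
Primal feasibility (all g_i <= 0): OK
Dual feasibility (all lambda_i >= 0): FAILS
Complementary slackness (lambda_i * g_i(x) = 0 for all i): OK

Verdict: the first failing condition is dual_feasibility -> dual.

dual


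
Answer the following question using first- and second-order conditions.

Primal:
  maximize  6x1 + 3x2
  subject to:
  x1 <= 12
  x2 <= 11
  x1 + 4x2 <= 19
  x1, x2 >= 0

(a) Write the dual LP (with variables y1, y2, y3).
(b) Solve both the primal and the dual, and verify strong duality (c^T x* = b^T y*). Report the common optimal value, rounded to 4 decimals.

The standard primal-dual pair for 'max c^T x s.t. A x <= b, x >= 0' is:
  Dual:  min b^T y  s.t.  A^T y >= c,  y >= 0.

So the dual LP is:
  minimize  12y1 + 11y2 + 19y3
  subject to:
    y1 + y3 >= 6
    y2 + 4y3 >= 3
    y1, y2, y3 >= 0

Solving the primal: x* = (12, 1.75).
  primal value c^T x* = 77.25.
Solving the dual: y* = (5.25, 0, 0.75).
  dual value b^T y* = 77.25.
Strong duality: c^T x* = b^T y*. Confirmed.

77.25


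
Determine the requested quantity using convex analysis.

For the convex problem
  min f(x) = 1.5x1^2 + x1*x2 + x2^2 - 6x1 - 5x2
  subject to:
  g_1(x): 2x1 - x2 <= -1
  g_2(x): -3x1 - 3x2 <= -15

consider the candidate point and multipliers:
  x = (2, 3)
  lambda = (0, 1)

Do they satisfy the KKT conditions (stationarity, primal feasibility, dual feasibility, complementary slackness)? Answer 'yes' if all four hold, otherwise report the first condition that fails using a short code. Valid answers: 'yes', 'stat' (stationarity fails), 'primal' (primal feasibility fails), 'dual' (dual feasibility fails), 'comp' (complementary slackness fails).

Gradient of f: grad f(x) = Q x + c = (3, 3)
Constraint values g_i(x) = a_i^T x - b_i:
  g_1((2, 3)) = 2
  g_2((2, 3)) = 0
Stationarity residual: grad f(x) + sum_i lambda_i a_i = (0, 0)
  -> stationarity OK
Primal feasibility (all g_i <= 0): FAILS
Dual feasibility (all lambda_i >= 0): OK
Complementary slackness (lambda_i * g_i(x) = 0 for all i): OK

Verdict: the first failing condition is primal_feasibility -> primal.

primal


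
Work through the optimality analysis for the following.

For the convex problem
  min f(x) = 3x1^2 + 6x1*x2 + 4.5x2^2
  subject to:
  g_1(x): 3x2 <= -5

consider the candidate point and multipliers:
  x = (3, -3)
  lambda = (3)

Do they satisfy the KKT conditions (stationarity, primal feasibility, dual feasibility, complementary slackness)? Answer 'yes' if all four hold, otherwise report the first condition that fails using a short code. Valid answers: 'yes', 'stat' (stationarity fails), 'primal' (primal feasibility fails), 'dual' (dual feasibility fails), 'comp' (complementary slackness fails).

Gradient of f: grad f(x) = Q x + c = (0, -9)
Constraint values g_i(x) = a_i^T x - b_i:
  g_1((3, -3)) = -4
Stationarity residual: grad f(x) + sum_i lambda_i a_i = (0, 0)
  -> stationarity OK
Primal feasibility (all g_i <= 0): OK
Dual feasibility (all lambda_i >= 0): OK
Complementary slackness (lambda_i * g_i(x) = 0 for all i): FAILS

Verdict: the first failing condition is complementary_slackness -> comp.

comp


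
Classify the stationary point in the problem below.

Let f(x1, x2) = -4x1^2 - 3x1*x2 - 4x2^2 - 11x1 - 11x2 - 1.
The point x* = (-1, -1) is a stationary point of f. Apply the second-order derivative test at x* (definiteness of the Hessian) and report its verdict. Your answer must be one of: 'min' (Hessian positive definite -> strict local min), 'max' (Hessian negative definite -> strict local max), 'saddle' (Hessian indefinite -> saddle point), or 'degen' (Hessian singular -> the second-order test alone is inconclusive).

Compute the Hessian H = grad^2 f:
  H = [[-8, -3], [-3, -8]]
Verify stationarity: grad f(x*) = H x* + g = (0, 0).
Eigenvalues of H: -11, -5.
Both eigenvalues < 0, so H is negative definite -> x* is a strict local max.

max


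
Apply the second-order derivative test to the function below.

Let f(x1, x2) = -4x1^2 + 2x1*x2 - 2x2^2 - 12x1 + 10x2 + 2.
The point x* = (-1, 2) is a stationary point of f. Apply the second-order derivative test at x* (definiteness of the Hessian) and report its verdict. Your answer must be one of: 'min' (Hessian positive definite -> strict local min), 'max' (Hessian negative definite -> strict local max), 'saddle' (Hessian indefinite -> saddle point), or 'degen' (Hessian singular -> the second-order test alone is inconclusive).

Compute the Hessian H = grad^2 f:
  H = [[-8, 2], [2, -4]]
Verify stationarity: grad f(x*) = H x* + g = (0, 0).
Eigenvalues of H: -8.8284, -3.1716.
Both eigenvalues < 0, so H is negative definite -> x* is a strict local max.

max


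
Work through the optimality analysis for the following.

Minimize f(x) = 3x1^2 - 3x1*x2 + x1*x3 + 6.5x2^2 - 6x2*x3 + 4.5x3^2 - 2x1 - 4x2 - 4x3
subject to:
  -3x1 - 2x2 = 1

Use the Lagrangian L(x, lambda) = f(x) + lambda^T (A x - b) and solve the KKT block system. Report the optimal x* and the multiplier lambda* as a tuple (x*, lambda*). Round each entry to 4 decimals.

Form the Lagrangian:
  L(x, lambda) = (1/2) x^T Q x + c^T x + lambda^T (A x - b)
Stationarity (grad_x L = 0): Q x + c + A^T lambda = 0.
Primal feasibility: A x = b.

This gives the KKT block system:
  [ Q   A^T ] [ x     ]   [-c ]
  [ A    0  ] [ lambda ] = [ b ]

Solving the linear system:
  x*      = (-0.4937, 0.2406, 0.6597)
  lambda* = (-1.6748)
  f(x*)   = -0.4694

x* = (-0.4937, 0.2406, 0.6597), lambda* = (-1.6748)


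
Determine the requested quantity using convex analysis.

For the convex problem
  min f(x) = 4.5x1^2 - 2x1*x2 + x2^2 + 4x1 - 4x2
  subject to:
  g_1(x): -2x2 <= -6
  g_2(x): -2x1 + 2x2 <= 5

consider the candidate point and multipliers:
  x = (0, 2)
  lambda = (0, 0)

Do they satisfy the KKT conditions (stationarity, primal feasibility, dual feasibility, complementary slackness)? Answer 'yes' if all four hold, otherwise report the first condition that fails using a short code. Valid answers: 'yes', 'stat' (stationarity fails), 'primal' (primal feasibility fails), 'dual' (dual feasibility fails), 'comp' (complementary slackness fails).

Gradient of f: grad f(x) = Q x + c = (0, 0)
Constraint values g_i(x) = a_i^T x - b_i:
  g_1((0, 2)) = 2
  g_2((0, 2)) = -1
Stationarity residual: grad f(x) + sum_i lambda_i a_i = (0, 0)
  -> stationarity OK
Primal feasibility (all g_i <= 0): FAILS
Dual feasibility (all lambda_i >= 0): OK
Complementary slackness (lambda_i * g_i(x) = 0 for all i): OK

Verdict: the first failing condition is primal_feasibility -> primal.

primal


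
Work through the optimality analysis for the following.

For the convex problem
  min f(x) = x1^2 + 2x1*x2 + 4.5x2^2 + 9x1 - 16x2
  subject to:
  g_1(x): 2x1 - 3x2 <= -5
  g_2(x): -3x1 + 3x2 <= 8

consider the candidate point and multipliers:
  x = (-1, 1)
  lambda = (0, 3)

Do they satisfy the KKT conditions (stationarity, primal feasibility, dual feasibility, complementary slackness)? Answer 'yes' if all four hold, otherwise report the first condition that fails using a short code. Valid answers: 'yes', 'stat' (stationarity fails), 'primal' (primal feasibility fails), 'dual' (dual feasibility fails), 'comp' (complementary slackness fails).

Gradient of f: grad f(x) = Q x + c = (9, -9)
Constraint values g_i(x) = a_i^T x - b_i:
  g_1((-1, 1)) = 0
  g_2((-1, 1)) = -2
Stationarity residual: grad f(x) + sum_i lambda_i a_i = (0, 0)
  -> stationarity OK
Primal feasibility (all g_i <= 0): OK
Dual feasibility (all lambda_i >= 0): OK
Complementary slackness (lambda_i * g_i(x) = 0 for all i): FAILS

Verdict: the first failing condition is complementary_slackness -> comp.

comp


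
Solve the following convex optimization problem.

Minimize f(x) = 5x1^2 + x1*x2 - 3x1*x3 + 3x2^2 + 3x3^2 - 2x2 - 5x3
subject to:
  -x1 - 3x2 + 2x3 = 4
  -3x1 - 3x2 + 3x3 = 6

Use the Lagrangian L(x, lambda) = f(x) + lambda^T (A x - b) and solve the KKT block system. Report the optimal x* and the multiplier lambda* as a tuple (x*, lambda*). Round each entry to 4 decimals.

Form the Lagrangian:
  L(x, lambda) = (1/2) x^T Q x + c^T x + lambda^T (A x - b)
Stationarity (grad_x L = 0): Q x + c + A^T lambda = 0.
Primal feasibility: A x = b.

This gives the KKT block system:
  [ Q   A^T ] [ x     ]   [-c ]
  [ A    0  ] [ lambda ] = [ b ]

Solving the linear system:
  x*      = (-0.2, -0.2, 1.6)
  lambda* = (1.8, -2.9333)
  f(x*)   = 1.4

x* = (-0.2, -0.2, 1.6), lambda* = (1.8, -2.9333)
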